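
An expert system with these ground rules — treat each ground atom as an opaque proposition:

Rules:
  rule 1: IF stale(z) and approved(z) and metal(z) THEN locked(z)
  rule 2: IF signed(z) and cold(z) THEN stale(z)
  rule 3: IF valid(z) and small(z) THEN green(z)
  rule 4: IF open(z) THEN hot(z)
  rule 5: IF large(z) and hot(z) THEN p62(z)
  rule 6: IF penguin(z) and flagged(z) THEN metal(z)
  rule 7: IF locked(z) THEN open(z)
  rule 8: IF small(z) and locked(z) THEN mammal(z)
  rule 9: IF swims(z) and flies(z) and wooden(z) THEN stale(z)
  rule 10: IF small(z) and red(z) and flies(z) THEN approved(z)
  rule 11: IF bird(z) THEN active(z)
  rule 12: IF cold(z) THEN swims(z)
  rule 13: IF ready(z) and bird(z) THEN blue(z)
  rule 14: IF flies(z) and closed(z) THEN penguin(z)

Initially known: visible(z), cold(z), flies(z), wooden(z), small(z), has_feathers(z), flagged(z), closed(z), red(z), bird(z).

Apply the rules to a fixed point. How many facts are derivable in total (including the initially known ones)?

Round 1: rule 10 [IF small(z) and red(z) and flies(z) THEN approved(z)]; rule 11 [IF bird(z) THEN active(z)]; rule 12 [IF cold(z) THEN swims(z)]; rule 14 [IF flies(z) and closed(z) THEN penguin(z)]. Adds approved(z), active(z), swims(z), penguin(z).
Round 2: rule 6 [IF penguin(z) and flagged(z) THEN metal(z)]; rule 9 [IF swims(z) and flies(z) and wooden(z) THEN stale(z)]. Adds metal(z), stale(z).
Round 3: rule 1 [IF stale(z) and approved(z) and metal(z) THEN locked(z)]. Adds locked(z).
Round 4: rule 7 [IF locked(z) THEN open(z)]; rule 8 [IF small(z) and locked(z) THEN mammal(z)]. Adds open(z), mammal(z).
Round 5: rule 4 [IF open(z) THEN hot(z)]. Adds hot(z).
Closure: {active(z), approved(z), bird(z), closed(z), cold(z), flagged(z), flies(z), has_feathers(z), hot(z), locked(z), mammal(z), metal(z), open(z), penguin(z), red(z), small(z), stale(z), swims(z), visible(z), wooden(z)} — 20 facts.

20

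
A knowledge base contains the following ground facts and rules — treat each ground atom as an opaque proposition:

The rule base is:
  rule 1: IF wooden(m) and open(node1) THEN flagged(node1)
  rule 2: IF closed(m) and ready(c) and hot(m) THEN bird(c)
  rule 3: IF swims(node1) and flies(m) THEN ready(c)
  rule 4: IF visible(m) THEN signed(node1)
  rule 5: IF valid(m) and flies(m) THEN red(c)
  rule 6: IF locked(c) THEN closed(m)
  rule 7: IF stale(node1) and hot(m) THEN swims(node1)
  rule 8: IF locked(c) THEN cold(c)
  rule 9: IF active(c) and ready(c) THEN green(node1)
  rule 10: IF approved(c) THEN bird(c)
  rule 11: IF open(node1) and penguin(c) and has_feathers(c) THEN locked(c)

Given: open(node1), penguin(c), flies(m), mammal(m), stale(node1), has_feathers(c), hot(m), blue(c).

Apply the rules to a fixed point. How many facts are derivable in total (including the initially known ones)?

14

Round 1: rule 7 [IF stale(node1) and hot(m) THEN swims(node1)]; rule 11 [IF open(node1) and penguin(c) and has_feathers(c) THEN locked(c)]. New: swims(node1), locked(c).
Round 2: rule 3 [IF swims(node1) and flies(m) THEN ready(c)]; rule 6 [IF locked(c) THEN closed(m)]; rule 8 [IF locked(c) THEN cold(c)]. New: ready(c), closed(m), cold(c).
Round 3: rule 2 [IF closed(m) and ready(c) and hot(m) THEN bird(c)]. New: bird(c).
Closure: {bird(c), blue(c), closed(m), cold(c), flies(m), has_feathers(c), hot(m), locked(c), mammal(m), open(node1), penguin(c), ready(c), stale(node1), swims(node1)} — 14 facts.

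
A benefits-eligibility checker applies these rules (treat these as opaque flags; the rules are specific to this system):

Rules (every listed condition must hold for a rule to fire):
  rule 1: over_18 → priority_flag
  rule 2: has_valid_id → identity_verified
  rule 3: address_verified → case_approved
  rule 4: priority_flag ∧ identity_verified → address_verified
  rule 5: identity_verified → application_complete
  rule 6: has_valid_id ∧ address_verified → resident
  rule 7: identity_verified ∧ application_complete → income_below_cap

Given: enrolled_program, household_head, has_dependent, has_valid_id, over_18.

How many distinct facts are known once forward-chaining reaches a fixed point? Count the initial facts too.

12

Round 1 fires rule 1, rule 2, giving priority_flag, identity_verified.
Round 2 fires rule 4, rule 5, giving address_verified, application_complete.
Round 3 fires rule 3, rule 6, rule 7, giving case_approved, resident, income_below_cap.
Closure: {address_verified, application_complete, case_approved, enrolled_program, has_dependent, has_valid_id, household_head, identity_verified, income_below_cap, over_18, priority_flag, resident} — 12 facts.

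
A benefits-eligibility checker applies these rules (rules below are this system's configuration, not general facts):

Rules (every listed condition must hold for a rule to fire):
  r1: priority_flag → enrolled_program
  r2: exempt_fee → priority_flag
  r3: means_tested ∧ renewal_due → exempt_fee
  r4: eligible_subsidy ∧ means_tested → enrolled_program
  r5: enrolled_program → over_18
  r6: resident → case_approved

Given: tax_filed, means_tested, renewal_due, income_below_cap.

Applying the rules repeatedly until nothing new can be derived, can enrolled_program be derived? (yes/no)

yes

Round 1: r3 [means_tested ∧ renewal_due → exempt_fee]. Adds exempt_fee.
Round 2: r2 [exempt_fee → priority_flag]. Adds priority_flag.
Round 3: r1 [priority_flag → enrolled_program]. Adds enrolled_program.
Round 4: r5 [enrolled_program → over_18]. Adds over_18.
enrolled_program appears in round 3, so it is derivable.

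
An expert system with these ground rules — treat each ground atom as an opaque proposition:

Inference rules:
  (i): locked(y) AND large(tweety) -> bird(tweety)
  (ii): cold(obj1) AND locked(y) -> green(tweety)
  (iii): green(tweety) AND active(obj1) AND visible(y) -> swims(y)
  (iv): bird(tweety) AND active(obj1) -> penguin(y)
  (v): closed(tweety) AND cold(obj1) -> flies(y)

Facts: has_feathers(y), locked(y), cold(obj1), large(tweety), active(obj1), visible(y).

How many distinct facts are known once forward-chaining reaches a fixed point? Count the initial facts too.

10

Round 1 fires (i), (ii), giving bird(tweety), green(tweety).
Round 2 fires (iii), (iv), giving swims(y), penguin(y).
Closure: {active(obj1), bird(tweety), cold(obj1), green(tweety), has_feathers(y), large(tweety), locked(y), penguin(y), swims(y), visible(y)} — 10 facts.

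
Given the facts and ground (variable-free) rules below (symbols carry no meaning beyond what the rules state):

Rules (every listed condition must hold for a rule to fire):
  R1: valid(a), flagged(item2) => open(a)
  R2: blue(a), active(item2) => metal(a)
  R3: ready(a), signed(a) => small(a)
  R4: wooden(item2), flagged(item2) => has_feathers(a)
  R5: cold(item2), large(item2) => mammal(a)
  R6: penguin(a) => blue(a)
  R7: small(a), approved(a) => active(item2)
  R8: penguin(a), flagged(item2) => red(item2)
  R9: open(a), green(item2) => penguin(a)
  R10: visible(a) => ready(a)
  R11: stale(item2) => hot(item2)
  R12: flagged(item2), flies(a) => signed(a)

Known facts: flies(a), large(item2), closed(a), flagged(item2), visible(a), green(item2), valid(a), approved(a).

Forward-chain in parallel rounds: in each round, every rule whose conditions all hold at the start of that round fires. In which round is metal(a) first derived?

Round 1: R1 [valid(a), flagged(item2) => open(a)]; R10 [visible(a) => ready(a)]; R12 [flagged(item2), flies(a) => signed(a)]. Adds open(a), ready(a), signed(a).
Round 2: R3 [ready(a), signed(a) => small(a)]; R9 [open(a), green(item2) => penguin(a)]. Adds small(a), penguin(a).
Round 3: R6 [penguin(a) => blue(a)]; R7 [small(a), approved(a) => active(item2)]; R8 [penguin(a), flagged(item2) => red(item2)]. Adds blue(a), active(item2), red(item2).
Round 4: R2 [blue(a), active(item2) => metal(a)]. Adds metal(a).
metal(a) first appears in round 4.

4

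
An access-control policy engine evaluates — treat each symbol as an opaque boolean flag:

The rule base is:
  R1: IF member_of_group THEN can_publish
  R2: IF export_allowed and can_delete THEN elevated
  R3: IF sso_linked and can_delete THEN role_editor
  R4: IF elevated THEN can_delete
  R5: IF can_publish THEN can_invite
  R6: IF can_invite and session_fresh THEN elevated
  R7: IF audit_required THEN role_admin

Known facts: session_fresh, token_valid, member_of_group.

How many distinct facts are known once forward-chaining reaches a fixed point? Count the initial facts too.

7

Round 1: R1 [IF member_of_group THEN can_publish]. Adds can_publish.
Round 2: R5 [IF can_publish THEN can_invite]. Adds can_invite.
Round 3: R6 [IF can_invite and session_fresh THEN elevated]. Adds elevated.
Round 4: R4 [IF elevated THEN can_delete]. Adds can_delete.
Closure: {can_delete, can_invite, can_publish, elevated, member_of_group, session_fresh, token_valid} — 7 facts.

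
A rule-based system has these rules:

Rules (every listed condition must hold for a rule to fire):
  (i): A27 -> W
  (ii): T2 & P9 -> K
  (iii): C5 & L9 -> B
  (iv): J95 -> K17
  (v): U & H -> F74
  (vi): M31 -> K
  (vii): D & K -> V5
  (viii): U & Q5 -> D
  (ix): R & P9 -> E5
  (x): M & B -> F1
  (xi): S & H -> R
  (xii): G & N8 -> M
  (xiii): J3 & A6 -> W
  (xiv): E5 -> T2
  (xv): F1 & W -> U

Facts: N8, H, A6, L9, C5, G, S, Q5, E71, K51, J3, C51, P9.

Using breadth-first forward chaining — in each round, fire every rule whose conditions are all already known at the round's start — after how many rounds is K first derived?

4

Round 1 fires (iii), (xi), (xii), (xiii), giving B, R, M, W.
Round 2 fires (ix), (x), giving E5, F1.
Round 3 fires (xiv), (xv), giving T2, U.
Round 4 fires (ii), (v), (viii), giving K, F74, D.
K first appears in round 4.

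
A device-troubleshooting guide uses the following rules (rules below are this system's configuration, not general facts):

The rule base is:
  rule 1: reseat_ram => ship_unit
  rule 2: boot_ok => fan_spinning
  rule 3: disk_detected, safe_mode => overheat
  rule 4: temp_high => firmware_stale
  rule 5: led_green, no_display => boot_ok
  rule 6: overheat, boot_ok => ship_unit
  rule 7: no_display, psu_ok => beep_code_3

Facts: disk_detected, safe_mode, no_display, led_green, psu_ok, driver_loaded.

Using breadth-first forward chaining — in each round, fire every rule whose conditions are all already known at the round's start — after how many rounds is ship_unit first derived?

2

[1] rule 3 [disk_detected, safe_mode => overheat]; rule 5 [led_green, no_display => boot_ok]; rule 7 [no_display, psu_ok => beep_code_3]. ⇒ new: overheat, boot_ok, beep_code_3.
[2] rule 2 [boot_ok => fan_spinning]; rule 6 [overheat, boot_ok => ship_unit]. ⇒ new: fan_spinning, ship_unit.
ship_unit first appears in round 2.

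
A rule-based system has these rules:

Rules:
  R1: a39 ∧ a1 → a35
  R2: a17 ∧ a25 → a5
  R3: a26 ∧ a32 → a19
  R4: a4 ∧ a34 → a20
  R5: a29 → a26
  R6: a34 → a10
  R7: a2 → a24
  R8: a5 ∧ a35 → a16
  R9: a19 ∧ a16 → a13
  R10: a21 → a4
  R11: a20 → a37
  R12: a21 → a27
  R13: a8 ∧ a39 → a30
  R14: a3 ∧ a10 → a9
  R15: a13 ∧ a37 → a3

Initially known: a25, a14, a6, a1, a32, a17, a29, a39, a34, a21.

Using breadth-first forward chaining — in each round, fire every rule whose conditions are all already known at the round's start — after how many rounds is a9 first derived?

5

Round 1: R1 [a39 ∧ a1 → a35]; R2 [a17 ∧ a25 → a5]; R5 [a29 → a26]; R6 [a34 → a10]; R10 [a21 → a4]; R12 [a21 → a27]. Adds a35, a5, a26, a10, a4, a27.
Round 2: R3 [a26 ∧ a32 → a19]; R4 [a4 ∧ a34 → a20]; R8 [a5 ∧ a35 → a16]. Adds a19, a20, a16.
Round 3: R9 [a19 ∧ a16 → a13]; R11 [a20 → a37]. Adds a13, a37.
Round 4: R15 [a13 ∧ a37 → a3]. Adds a3.
Round 5: R14 [a3 ∧ a10 → a9]. Adds a9.
a9 first appears in round 5.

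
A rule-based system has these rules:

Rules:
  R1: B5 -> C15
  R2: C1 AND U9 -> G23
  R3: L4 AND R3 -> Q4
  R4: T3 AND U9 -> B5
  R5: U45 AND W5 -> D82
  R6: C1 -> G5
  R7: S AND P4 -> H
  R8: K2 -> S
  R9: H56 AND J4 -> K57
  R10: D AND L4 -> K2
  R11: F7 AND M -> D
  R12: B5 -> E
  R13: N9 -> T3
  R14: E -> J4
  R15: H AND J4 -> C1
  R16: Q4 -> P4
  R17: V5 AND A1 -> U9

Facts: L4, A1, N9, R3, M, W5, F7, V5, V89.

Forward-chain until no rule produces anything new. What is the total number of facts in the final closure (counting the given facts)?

Round 1: R3 [L4 AND R3 -> Q4]; R11 [F7 AND M -> D]; R13 [N9 -> T3]; R17 [V5 AND A1 -> U9]. Adds Q4, D, T3, U9.
Round 2: R4 [T3 AND U9 -> B5]; R10 [D AND L4 -> K2]; R16 [Q4 -> P4]. Adds B5, K2, P4.
Round 3: R1 [B5 -> C15]; R8 [K2 -> S]; R12 [B5 -> E]. Adds C15, S, E.
Round 4: R7 [S AND P4 -> H]; R14 [E -> J4]. Adds H, J4.
Round 5: R15 [H AND J4 -> C1]. Adds C1.
Round 6: R2 [C1 AND U9 -> G23]; R6 [C1 -> G5]. Adds G23, G5.
Closure: {A1, B5, C1, C15, D, E, F7, G23, G5, H, J4, K2, L4, M, N9, P4, Q4, R3, S, T3, U9, V5, V89, W5} — 24 facts.

24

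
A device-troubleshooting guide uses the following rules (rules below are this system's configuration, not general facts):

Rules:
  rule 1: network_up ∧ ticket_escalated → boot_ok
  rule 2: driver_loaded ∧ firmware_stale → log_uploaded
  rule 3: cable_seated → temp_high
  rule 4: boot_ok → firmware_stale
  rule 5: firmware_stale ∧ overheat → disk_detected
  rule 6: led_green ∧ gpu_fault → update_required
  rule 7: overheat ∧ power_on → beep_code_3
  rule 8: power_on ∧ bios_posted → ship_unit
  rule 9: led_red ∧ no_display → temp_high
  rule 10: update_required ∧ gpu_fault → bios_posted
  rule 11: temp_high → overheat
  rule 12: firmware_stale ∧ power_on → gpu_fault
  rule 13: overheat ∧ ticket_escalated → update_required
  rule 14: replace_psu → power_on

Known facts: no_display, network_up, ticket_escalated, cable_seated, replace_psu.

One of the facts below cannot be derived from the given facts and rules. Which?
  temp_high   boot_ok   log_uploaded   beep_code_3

log_uploaded

Round 1: rule 1 [network_up ∧ ticket_escalated → boot_ok]; rule 3 [cable_seated → temp_high]; rule 14 [replace_psu → power_on]. Adds boot_ok, temp_high, power_on.
Round 2: rule 4 [boot_ok → firmware_stale]; rule 11 [temp_high → overheat]. Adds firmware_stale, overheat.
Round 3: rule 5 [firmware_stale ∧ overheat → disk_detected]; rule 7 [overheat ∧ power_on → beep_code_3]; rule 12 [firmware_stale ∧ power_on → gpu_fault]; rule 13 [overheat ∧ ticket_escalated → update_required]. Adds disk_detected, beep_code_3, gpu_fault, update_required.
Round 4: rule 10 [update_required ∧ gpu_fault → bios_posted]. Adds bios_posted.
Round 5: rule 8 [power_on ∧ bios_posted → ship_unit]. Adds ship_unit.
Derived: temp_high (round 1), boot_ok (round 1), beep_code_3 (round 3). log_uploaded never appears in any round.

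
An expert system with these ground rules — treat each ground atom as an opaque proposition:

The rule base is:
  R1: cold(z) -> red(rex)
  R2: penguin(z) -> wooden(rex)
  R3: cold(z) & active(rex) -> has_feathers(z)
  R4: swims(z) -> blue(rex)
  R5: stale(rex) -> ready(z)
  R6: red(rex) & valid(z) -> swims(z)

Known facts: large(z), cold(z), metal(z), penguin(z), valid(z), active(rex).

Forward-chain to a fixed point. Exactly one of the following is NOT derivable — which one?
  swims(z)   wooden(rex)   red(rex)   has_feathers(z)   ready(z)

Round 1: R1 [cold(z) -> red(rex)]; R2 [penguin(z) -> wooden(rex)]; R3 [cold(z) & active(rex) -> has_feathers(z)]. Adds red(rex), wooden(rex), has_feathers(z).
Round 2: R6 [red(rex) & valid(z) -> swims(z)]. Adds swims(z).
Round 3: R4 [swims(z) -> blue(rex)]. Adds blue(rex).
Derived: swims(z) (round 2), wooden(rex) (round 1), red(rex) (round 1), has_feathers(z) (round 1). ready(z) never appears in any round.

ready(z)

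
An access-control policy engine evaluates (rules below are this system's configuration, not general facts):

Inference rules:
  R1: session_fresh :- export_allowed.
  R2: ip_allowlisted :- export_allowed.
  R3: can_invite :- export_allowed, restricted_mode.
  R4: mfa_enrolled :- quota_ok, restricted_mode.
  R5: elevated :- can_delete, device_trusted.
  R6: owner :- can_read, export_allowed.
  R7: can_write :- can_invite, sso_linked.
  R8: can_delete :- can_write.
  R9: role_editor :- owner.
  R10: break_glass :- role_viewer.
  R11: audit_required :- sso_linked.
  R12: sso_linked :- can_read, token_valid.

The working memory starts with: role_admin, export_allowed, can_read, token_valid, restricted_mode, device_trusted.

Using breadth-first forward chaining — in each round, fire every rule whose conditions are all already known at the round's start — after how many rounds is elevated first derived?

Round 1: R1 [session_fresh :- export_allowed.]; R2 [ip_allowlisted :- export_allowed.]; R3 [can_invite :- export_allowed, restricted_mode.]; R6 [owner :- can_read, export_allowed.]; R12 [sso_linked :- can_read, token_valid.]. Adds session_fresh, ip_allowlisted, can_invite, owner, sso_linked.
Round 2: R7 [can_write :- can_invite, sso_linked.]; R9 [role_editor :- owner.]; R11 [audit_required :- sso_linked.]. Adds can_write, role_editor, audit_required.
Round 3: R8 [can_delete :- can_write.]. Adds can_delete.
Round 4: R5 [elevated :- can_delete, device_trusted.]. Adds elevated.
elevated first appears in round 4.

4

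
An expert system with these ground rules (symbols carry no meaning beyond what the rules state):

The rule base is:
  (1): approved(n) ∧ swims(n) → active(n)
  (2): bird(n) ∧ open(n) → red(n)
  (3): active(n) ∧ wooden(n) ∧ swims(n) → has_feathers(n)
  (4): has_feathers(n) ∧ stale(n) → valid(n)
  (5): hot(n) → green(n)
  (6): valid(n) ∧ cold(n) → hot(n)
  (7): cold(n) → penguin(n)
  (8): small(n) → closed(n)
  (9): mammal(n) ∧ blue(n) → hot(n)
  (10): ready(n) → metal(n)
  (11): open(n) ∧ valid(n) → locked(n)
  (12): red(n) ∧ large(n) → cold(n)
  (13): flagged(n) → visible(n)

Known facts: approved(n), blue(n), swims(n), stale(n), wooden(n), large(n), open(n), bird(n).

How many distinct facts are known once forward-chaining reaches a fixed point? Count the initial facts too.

Round 1: (1) [approved(n) ∧ swims(n) → active(n)]; (2) [bird(n) ∧ open(n) → red(n)]. New: active(n), red(n).
Round 2: (3) [active(n) ∧ wooden(n) ∧ swims(n) → has_feathers(n)]; (12) [red(n) ∧ large(n) → cold(n)]. New: has_feathers(n), cold(n).
Round 3: (4) [has_feathers(n) ∧ stale(n) → valid(n)]; (7) [cold(n) → penguin(n)]. New: valid(n), penguin(n).
Round 4: (6) [valid(n) ∧ cold(n) → hot(n)]; (11) [open(n) ∧ valid(n) → locked(n)]. New: hot(n), locked(n).
Round 5: (5) [hot(n) → green(n)]. New: green(n).
Closure: {active(n), approved(n), bird(n), blue(n), cold(n), green(n), has_feathers(n), hot(n), large(n), locked(n), open(n), penguin(n), red(n), stale(n), swims(n), valid(n), wooden(n)} — 17 facts.

17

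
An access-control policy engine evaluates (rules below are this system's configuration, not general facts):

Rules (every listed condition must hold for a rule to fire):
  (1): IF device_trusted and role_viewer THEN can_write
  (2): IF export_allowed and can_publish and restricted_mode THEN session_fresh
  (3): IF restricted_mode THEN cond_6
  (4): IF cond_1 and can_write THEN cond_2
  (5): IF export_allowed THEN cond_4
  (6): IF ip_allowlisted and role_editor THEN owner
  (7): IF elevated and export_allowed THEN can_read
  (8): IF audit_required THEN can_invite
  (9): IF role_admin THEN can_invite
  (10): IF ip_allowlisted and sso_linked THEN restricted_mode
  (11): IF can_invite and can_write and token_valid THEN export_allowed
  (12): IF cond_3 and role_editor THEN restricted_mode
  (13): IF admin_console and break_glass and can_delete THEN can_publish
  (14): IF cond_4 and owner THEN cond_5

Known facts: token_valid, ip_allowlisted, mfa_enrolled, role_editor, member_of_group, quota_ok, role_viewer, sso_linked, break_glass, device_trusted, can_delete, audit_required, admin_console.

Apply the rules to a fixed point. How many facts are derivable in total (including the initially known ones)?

23

[1] (1) [IF device_trusted and role_viewer THEN can_write]; (6) [IF ip_allowlisted and role_editor THEN owner]; (8) [IF audit_required THEN can_invite]; (10) [IF ip_allowlisted and sso_linked THEN restricted_mode]; (13) [IF admin_console and break_glass and can_delete THEN can_publish]. ⇒ new: can_write, owner, can_invite, restricted_mode, can_publish.
[2] (3) [IF restricted_mode THEN cond_6]; (11) [IF can_invite and can_write and token_valid THEN export_allowed]. ⇒ new: cond_6, export_allowed.
[3] (2) [IF export_allowed and can_publish and restricted_mode THEN session_fresh]; (5) [IF export_allowed THEN cond_4]. ⇒ new: session_fresh, cond_4.
[4] (14) [IF cond_4 and owner THEN cond_5]. ⇒ new: cond_5.
Closure: {admin_console, audit_required, break_glass, can_delete, can_invite, can_publish, can_write, cond_4, cond_5, cond_6, device_trusted, export_allowed, ip_allowlisted, member_of_group, mfa_enrolled, owner, quota_ok, restricted_mode, role_editor, role_viewer, session_fresh, sso_linked, token_valid} — 23 facts.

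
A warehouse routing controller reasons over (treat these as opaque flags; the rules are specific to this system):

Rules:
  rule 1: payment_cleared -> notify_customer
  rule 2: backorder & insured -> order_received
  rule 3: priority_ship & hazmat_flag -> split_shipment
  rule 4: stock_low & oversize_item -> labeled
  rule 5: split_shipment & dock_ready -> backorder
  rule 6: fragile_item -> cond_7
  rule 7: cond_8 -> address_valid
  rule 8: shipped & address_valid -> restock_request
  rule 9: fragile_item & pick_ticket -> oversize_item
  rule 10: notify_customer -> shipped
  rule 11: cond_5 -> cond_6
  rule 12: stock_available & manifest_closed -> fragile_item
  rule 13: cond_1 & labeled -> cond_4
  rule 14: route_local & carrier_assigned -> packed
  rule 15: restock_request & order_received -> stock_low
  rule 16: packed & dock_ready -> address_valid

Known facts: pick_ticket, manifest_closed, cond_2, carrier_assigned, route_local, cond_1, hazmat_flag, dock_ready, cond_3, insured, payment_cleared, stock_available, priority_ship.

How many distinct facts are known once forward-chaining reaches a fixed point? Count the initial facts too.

Round 1: rule 1 [payment_cleared -> notify_customer]; rule 3 [priority_ship & hazmat_flag -> split_shipment]; rule 12 [stock_available & manifest_closed -> fragile_item]; rule 14 [route_local & carrier_assigned -> packed]. New: notify_customer, split_shipment, fragile_item, packed.
Round 2: rule 5 [split_shipment & dock_ready -> backorder]; rule 6 [fragile_item -> cond_7]; rule 9 [fragile_item & pick_ticket -> oversize_item]; rule 10 [notify_customer -> shipped]; rule 16 [packed & dock_ready -> address_valid]. New: backorder, cond_7, oversize_item, shipped, address_valid.
Round 3: rule 2 [backorder & insured -> order_received]; rule 8 [shipped & address_valid -> restock_request]. New: order_received, restock_request.
Round 4: rule 15 [restock_request & order_received -> stock_low]. New: stock_low.
Round 5: rule 4 [stock_low & oversize_item -> labeled]. New: labeled.
Round 6: rule 13 [cond_1 & labeled -> cond_4]. New: cond_4.
Closure: {address_valid, backorder, carrier_assigned, cond_1, cond_2, cond_3, cond_4, cond_7, dock_ready, fragile_item, hazmat_flag, insured, labeled, manifest_closed, notify_customer, order_received, oversize_item, packed, payment_cleared, pick_ticket, priority_ship, restock_request, route_local, shipped, split_shipment, stock_available, stock_low} — 27 facts.

27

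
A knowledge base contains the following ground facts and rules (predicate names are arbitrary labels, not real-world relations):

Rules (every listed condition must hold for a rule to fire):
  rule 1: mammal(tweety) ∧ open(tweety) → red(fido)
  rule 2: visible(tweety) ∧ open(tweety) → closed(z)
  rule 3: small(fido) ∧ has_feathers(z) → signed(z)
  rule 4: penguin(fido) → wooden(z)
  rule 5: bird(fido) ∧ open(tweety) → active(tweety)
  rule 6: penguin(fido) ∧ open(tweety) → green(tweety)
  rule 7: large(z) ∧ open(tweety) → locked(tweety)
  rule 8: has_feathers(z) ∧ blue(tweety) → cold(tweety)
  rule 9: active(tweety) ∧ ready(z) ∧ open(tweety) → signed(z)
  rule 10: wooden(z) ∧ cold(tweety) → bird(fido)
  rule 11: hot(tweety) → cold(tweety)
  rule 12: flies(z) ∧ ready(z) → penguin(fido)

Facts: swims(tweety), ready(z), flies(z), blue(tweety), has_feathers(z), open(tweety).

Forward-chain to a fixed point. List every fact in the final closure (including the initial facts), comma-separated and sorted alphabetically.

[1] rule 8 [has_feathers(z) ∧ blue(tweety) → cold(tweety)]; rule 12 [flies(z) ∧ ready(z) → penguin(fido)]. ⇒ new: cold(tweety), penguin(fido).
[2] rule 4 [penguin(fido) → wooden(z)]; rule 6 [penguin(fido) ∧ open(tweety) → green(tweety)]. ⇒ new: wooden(z), green(tweety).
[3] rule 10 [wooden(z) ∧ cold(tweety) → bird(fido)]. ⇒ new: bird(fido).
[4] rule 5 [bird(fido) ∧ open(tweety) → active(tweety)]. ⇒ new: active(tweety).
[5] rule 9 [active(tweety) ∧ ready(z) ∧ open(tweety) → signed(z)]. ⇒ new: signed(z).

active(tweety), bird(fido), blue(tweety), cold(tweety), flies(z), green(tweety), has_feathers(z), open(tweety), penguin(fido), ready(z), signed(z), swims(tweety), wooden(z)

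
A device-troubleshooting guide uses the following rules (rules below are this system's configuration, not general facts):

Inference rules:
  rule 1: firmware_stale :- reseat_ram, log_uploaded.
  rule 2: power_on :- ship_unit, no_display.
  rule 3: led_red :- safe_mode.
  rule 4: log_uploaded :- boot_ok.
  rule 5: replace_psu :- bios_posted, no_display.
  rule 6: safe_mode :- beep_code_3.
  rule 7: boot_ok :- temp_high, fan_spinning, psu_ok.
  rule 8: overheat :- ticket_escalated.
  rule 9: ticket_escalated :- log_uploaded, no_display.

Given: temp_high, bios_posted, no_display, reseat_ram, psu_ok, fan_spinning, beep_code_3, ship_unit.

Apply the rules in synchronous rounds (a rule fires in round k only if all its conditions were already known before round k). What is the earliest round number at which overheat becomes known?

4

Round 1 — rule 2, rule 5, rule 6, rule 7, derive power_on, replace_psu, safe_mode, boot_ok.
Round 2 — rule 3, rule 4, derive led_red, log_uploaded.
Round 3 — rule 1, rule 9, derive firmware_stale, ticket_escalated.
Round 4 — rule 8, derive overheat.
overheat first appears in round 4.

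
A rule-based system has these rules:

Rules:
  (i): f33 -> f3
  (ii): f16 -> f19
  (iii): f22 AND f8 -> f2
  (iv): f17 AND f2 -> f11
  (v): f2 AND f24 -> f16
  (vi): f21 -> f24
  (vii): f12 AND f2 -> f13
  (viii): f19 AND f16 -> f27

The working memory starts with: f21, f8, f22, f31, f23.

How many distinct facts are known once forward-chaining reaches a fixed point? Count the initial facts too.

10

Round 1: (iii) [f22 AND f8 -> f2]; (vi) [f21 -> f24]. New: f2, f24.
Round 2: (v) [f2 AND f24 -> f16]. New: f16.
Round 3: (ii) [f16 -> f19]. New: f19.
Round 4: (viii) [f19 AND f16 -> f27]. New: f27.
Closure: {f16, f19, f2, f21, f22, f23, f24, f27, f31, f8} — 10 facts.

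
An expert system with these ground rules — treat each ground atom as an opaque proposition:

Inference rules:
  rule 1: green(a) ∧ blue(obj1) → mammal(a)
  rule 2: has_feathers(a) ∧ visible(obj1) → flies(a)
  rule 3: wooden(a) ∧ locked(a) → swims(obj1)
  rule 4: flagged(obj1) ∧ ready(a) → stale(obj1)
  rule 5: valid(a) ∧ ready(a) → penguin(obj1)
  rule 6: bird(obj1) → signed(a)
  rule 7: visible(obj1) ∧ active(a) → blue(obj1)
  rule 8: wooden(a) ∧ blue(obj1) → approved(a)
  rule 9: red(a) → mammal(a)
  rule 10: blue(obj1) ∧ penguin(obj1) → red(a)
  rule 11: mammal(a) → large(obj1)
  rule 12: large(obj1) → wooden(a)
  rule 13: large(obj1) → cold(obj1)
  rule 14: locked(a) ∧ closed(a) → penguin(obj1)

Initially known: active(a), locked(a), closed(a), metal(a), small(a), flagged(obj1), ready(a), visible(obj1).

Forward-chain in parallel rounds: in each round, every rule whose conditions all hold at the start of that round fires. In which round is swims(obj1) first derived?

6

Round 1 fires rule 4, rule 7, rule 14, giving stale(obj1), blue(obj1), penguin(obj1).
Round 2 fires rule 10, giving red(a).
Round 3 fires rule 9, giving mammal(a).
Round 4 fires rule 11, giving large(obj1).
Round 5 fires rule 12, rule 13, giving wooden(a), cold(obj1).
Round 6 fires rule 3, rule 8, giving swims(obj1), approved(a).
swims(obj1) first appears in round 6.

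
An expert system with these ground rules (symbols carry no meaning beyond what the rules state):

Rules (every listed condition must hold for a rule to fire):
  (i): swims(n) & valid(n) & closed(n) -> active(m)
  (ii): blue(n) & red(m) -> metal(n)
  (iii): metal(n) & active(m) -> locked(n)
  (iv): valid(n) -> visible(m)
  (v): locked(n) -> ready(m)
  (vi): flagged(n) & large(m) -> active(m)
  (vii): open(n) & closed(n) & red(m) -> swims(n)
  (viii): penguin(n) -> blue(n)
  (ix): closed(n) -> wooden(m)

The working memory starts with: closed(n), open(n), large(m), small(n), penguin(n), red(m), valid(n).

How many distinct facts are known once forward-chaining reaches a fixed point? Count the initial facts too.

Round 1 — (iv), (vii), (viii), (ix), derive visible(m), swims(n), blue(n), wooden(m).
Round 2 — (i), (ii), derive active(m), metal(n).
Round 3 — (iii), derive locked(n).
Round 4 — (v), derive ready(m).
Closure: {active(m), blue(n), closed(n), large(m), locked(n), metal(n), open(n), penguin(n), ready(m), red(m), small(n), swims(n), valid(n), visible(m), wooden(m)} — 15 facts.

15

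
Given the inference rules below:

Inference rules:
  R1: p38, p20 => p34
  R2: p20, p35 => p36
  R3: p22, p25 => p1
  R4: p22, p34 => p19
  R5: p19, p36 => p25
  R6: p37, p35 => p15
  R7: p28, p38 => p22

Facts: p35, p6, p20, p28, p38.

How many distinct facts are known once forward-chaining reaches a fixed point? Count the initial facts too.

11

Round 1: R1 [p38, p20 => p34]; R2 [p20, p35 => p36]; R7 [p28, p38 => p22]. Adds p34, p36, p22.
Round 2: R4 [p22, p34 => p19]. Adds p19.
Round 3: R5 [p19, p36 => p25]. Adds p25.
Round 4: R3 [p22, p25 => p1]. Adds p1.
Closure: {p1, p19, p20, p22, p25, p28, p34, p35, p36, p38, p6} — 11 facts.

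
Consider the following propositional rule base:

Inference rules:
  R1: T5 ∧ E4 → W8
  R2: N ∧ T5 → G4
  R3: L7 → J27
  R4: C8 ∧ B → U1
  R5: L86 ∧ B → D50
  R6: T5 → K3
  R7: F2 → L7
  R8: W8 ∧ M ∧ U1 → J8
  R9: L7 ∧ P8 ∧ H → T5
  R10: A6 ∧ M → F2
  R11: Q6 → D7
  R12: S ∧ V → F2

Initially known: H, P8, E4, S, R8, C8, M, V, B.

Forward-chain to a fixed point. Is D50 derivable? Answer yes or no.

no

Round 1: R4 [C8 ∧ B → U1]; R12 [S ∧ V → F2]. New: U1, F2.
Round 2: R7 [F2 → L7]. New: L7.
Round 3: R3 [L7 → J27]; R9 [L7 ∧ P8 ∧ H → T5]. New: J27, T5.
Round 4: R1 [T5 ∧ E4 → W8]; R6 [T5 → K3]. New: W8, K3.
Round 5: R8 [W8 ∧ M ∧ U1 → J8]. New: J8.
Fixed point reached. D50 is concluded only by R5; R5 needs L86 (never derived).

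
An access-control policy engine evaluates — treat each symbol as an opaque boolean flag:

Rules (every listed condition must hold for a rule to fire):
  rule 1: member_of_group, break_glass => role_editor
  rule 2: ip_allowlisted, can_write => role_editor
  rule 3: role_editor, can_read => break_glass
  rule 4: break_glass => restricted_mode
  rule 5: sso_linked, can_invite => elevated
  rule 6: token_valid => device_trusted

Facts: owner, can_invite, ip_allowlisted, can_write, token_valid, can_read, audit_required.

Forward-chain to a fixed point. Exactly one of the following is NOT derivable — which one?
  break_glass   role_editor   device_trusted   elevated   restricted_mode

elevated

Round 1: rule 2 [ip_allowlisted, can_write => role_editor]; rule 6 [token_valid => device_trusted]. Adds role_editor, device_trusted.
Round 2: rule 3 [role_editor, can_read => break_glass]. Adds break_glass.
Round 3: rule 4 [break_glass => restricted_mode]. Adds restricted_mode.
Derived: role_editor (round 1), break_glass (round 2), device_trusted (round 1), restricted_mode (round 3). elevated never appears in any round.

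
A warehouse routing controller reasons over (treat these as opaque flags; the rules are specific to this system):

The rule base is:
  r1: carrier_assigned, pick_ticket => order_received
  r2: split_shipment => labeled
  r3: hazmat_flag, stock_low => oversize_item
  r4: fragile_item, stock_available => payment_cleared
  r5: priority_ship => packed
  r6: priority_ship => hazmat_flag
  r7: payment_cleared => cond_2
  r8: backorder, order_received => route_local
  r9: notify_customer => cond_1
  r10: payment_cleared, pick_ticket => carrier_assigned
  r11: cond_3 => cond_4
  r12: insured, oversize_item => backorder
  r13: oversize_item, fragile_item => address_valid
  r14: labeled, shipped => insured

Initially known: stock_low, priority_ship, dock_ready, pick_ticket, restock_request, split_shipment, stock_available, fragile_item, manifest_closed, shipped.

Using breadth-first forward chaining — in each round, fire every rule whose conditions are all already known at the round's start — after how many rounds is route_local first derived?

[1] r2 [split_shipment => labeled]; r4 [fragile_item, stock_available => payment_cleared]; r5 [priority_ship => packed]; r6 [priority_ship => hazmat_flag]. ⇒ new: labeled, payment_cleared, packed, hazmat_flag.
[2] r3 [hazmat_flag, stock_low => oversize_item]; r7 [payment_cleared => cond_2]; r10 [payment_cleared, pick_ticket => carrier_assigned]; r14 [labeled, shipped => insured]. ⇒ new: oversize_item, cond_2, carrier_assigned, insured.
[3] r1 [carrier_assigned, pick_ticket => order_received]; r12 [insured, oversize_item => backorder]; r13 [oversize_item, fragile_item => address_valid]. ⇒ new: order_received, backorder, address_valid.
[4] r8 [backorder, order_received => route_local]. ⇒ new: route_local.
route_local first appears in round 4.

4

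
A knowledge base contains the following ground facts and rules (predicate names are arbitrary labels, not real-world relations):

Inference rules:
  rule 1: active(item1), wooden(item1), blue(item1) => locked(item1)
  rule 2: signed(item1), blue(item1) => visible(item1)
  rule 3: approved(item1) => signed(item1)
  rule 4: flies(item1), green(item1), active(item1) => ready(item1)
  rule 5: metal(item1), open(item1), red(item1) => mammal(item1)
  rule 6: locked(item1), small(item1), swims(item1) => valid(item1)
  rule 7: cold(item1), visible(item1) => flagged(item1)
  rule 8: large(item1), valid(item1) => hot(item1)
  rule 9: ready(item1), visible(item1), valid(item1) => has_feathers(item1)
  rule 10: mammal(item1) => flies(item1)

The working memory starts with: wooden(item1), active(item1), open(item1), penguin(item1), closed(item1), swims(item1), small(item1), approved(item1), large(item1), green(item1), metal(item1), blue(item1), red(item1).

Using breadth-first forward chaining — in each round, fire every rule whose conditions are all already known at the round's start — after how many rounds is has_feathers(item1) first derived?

4

[1] rule 1 [active(item1), wooden(item1), blue(item1) => locked(item1)]; rule 3 [approved(item1) => signed(item1)]; rule 5 [metal(item1), open(item1), red(item1) => mammal(item1)]. ⇒ new: locked(item1), signed(item1), mammal(item1).
[2] rule 2 [signed(item1), blue(item1) => visible(item1)]; rule 6 [locked(item1), small(item1), swims(item1) => valid(item1)]; rule 10 [mammal(item1) => flies(item1)]. ⇒ new: visible(item1), valid(item1), flies(item1).
[3] rule 4 [flies(item1), green(item1), active(item1) => ready(item1)]; rule 8 [large(item1), valid(item1) => hot(item1)]. ⇒ new: ready(item1), hot(item1).
[4] rule 9 [ready(item1), visible(item1), valid(item1) => has_feathers(item1)]. ⇒ new: has_feathers(item1).
has_feathers(item1) first appears in round 4.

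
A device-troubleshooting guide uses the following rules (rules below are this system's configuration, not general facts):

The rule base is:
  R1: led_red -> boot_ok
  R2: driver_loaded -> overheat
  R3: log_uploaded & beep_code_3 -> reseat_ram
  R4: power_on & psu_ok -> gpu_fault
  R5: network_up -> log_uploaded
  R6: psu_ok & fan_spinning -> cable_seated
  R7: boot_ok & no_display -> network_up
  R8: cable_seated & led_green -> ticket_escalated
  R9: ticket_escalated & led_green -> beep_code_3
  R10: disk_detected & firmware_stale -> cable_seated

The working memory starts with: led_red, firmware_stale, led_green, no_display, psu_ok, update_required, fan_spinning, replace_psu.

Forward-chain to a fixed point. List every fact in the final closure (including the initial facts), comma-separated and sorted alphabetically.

beep_code_3, boot_ok, cable_seated, fan_spinning, firmware_stale, led_green, led_red, log_uploaded, network_up, no_display, psu_ok, replace_psu, reseat_ram, ticket_escalated, update_required

Round 1 — R1, R6, derive boot_ok, cable_seated.
Round 2 — R7, R8, derive network_up, ticket_escalated.
Round 3 — R5, R9, derive log_uploaded, beep_code_3.
Round 4 — R3, derive reseat_ram.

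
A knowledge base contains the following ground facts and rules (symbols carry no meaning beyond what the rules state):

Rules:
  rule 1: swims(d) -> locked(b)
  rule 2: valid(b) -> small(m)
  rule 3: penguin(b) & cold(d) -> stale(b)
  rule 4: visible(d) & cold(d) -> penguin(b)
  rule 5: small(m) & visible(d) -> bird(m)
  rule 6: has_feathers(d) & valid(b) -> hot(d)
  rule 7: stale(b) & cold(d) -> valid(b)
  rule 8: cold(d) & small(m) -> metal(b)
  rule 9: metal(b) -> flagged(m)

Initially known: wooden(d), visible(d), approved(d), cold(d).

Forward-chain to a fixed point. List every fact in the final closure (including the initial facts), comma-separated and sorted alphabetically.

[1] rule 4 [visible(d) & cold(d) -> penguin(b)]. ⇒ new: penguin(b).
[2] rule 3 [penguin(b) & cold(d) -> stale(b)]. ⇒ new: stale(b).
[3] rule 7 [stale(b) & cold(d) -> valid(b)]. ⇒ new: valid(b).
[4] rule 2 [valid(b) -> small(m)]. ⇒ new: small(m).
[5] rule 5 [small(m) & visible(d) -> bird(m)]; rule 8 [cold(d) & small(m) -> metal(b)]. ⇒ new: bird(m), metal(b).
[6] rule 9 [metal(b) -> flagged(m)]. ⇒ new: flagged(m).

approved(d), bird(m), cold(d), flagged(m), metal(b), penguin(b), small(m), stale(b), valid(b), visible(d), wooden(d)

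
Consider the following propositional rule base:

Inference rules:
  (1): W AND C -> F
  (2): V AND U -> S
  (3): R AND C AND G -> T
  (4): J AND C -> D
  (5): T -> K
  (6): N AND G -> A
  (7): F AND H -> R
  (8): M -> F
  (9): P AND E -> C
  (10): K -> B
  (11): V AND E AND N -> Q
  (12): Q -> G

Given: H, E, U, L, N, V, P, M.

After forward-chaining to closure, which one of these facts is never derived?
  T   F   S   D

Round 1: (2) [V AND U -> S]; (8) [M -> F]; (9) [P AND E -> C]; (11) [V AND E AND N -> Q]. Adds S, F, C, Q.
Round 2: (7) [F AND H -> R]; (12) [Q -> G]. Adds R, G.
Round 3: (3) [R AND C AND G -> T]; (6) [N AND G -> A]. Adds T, A.
Round 4: (5) [T -> K]. Adds K.
Round 5: (10) [K -> B]. Adds B.
Derived: S (round 1), F (round 1), T (round 3). D never appears in any round.

D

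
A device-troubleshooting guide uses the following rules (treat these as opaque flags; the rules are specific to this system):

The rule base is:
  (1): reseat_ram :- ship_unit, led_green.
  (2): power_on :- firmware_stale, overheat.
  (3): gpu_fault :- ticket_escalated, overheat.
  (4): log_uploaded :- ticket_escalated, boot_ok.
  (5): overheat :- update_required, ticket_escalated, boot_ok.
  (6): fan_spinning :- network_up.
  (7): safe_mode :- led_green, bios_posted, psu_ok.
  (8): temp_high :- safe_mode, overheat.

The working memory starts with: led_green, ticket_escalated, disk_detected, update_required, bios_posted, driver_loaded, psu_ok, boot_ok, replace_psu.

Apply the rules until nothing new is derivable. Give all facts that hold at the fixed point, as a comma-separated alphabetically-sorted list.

Round 1: (4) [log_uploaded :- ticket_escalated, boot_ok.]; (5) [overheat :- update_required, ticket_escalated, boot_ok.]; (7) [safe_mode :- led_green, bios_posted, psu_ok.]. New: log_uploaded, overheat, safe_mode.
Round 2: (3) [gpu_fault :- ticket_escalated, overheat.]; (8) [temp_high :- safe_mode, overheat.]. New: gpu_fault, temp_high.

bios_posted, boot_ok, disk_detected, driver_loaded, gpu_fault, led_green, log_uploaded, overheat, psu_ok, replace_psu, safe_mode, temp_high, ticket_escalated, update_required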